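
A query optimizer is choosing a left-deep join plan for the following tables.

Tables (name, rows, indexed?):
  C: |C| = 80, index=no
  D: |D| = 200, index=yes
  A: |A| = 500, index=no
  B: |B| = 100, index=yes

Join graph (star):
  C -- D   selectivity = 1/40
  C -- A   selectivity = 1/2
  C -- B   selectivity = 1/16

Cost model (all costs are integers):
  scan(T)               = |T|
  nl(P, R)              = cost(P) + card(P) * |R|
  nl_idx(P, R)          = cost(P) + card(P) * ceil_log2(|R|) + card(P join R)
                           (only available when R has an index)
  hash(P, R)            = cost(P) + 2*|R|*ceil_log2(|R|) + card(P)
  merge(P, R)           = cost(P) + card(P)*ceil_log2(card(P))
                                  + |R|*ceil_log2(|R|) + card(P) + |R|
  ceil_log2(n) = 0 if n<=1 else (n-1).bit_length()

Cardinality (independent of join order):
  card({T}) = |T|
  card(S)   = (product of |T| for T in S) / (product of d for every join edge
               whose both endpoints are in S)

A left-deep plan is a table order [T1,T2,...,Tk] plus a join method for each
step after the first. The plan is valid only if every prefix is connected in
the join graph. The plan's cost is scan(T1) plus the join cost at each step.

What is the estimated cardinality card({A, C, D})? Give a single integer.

100000

Tables in S: A(500), C(80), D(200)
Edges inside S: C-D(d=40), C-A(d=2)
numerator = 500 * 80 * 200 = 8000000
denominator = 40 * 2 = 80
card(S) = 8000000 / 80 = 100000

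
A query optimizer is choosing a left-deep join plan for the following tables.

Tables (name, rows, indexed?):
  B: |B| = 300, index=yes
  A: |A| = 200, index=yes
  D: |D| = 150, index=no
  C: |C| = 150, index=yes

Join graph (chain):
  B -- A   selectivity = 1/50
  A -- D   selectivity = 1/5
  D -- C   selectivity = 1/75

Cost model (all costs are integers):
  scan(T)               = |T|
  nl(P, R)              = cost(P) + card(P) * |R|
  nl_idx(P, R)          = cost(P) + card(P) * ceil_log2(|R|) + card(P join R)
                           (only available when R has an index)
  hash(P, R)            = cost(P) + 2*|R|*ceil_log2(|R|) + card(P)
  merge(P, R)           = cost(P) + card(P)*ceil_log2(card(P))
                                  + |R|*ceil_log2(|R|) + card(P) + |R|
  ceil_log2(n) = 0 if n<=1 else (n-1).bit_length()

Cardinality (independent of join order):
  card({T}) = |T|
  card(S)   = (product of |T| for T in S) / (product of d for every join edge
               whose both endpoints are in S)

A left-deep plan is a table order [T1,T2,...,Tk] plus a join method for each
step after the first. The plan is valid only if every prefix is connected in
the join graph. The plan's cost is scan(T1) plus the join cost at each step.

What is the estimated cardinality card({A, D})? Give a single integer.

Tables in S: A(200), D(150)
Edges inside S: A-D(d=5)
numerator = 200 * 150 = 30000
denominator = 5 = 5
card(S) = 30000 / 5 = 6000

6000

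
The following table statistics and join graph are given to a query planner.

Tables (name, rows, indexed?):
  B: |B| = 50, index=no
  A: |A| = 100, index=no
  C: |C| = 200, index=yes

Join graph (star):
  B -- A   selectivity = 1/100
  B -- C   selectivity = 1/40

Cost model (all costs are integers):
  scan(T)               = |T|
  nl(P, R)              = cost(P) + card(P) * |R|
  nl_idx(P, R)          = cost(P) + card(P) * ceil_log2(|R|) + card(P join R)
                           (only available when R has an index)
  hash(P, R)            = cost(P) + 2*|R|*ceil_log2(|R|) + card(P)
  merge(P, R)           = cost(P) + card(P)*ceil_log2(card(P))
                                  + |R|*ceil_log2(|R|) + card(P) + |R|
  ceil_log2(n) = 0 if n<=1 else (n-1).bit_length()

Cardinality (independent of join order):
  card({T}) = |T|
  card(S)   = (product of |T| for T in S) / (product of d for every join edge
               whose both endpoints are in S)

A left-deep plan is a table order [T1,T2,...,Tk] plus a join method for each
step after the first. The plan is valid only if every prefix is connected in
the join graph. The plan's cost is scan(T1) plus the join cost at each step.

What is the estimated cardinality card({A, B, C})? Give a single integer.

Tables in S: A(100), B(50), C(200)
Edges inside S: B-A(d=100), B-C(d=40)
numerator = 100 * 50 * 200 = 1000000
denominator = 100 * 40 = 4000
card(S) = 1000000 / 4000 = 250

250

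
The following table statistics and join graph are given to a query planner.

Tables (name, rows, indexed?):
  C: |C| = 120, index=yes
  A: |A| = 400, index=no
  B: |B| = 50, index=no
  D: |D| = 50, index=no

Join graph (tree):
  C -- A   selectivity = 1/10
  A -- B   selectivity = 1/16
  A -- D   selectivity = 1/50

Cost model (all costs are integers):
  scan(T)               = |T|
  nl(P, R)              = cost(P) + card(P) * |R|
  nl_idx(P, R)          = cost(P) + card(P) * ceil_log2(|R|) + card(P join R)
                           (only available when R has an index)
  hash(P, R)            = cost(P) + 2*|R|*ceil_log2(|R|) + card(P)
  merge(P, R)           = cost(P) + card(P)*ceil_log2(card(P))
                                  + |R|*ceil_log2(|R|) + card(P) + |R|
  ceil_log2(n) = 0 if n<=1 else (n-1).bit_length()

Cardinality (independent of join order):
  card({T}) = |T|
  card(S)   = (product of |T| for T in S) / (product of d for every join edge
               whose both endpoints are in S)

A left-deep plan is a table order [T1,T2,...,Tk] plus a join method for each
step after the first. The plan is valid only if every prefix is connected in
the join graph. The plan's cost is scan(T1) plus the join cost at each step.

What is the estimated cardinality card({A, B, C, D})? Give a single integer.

15000

Tables in S: A(400), B(50), C(120), D(50)
Edges inside S: C-A(d=10), A-B(d=16), A-D(d=50)
numerator = 400 * 50 * 120 * 50 = 120000000
denominator = 10 * 16 * 50 = 8000
card(S) = 120000000 / 8000 = 15000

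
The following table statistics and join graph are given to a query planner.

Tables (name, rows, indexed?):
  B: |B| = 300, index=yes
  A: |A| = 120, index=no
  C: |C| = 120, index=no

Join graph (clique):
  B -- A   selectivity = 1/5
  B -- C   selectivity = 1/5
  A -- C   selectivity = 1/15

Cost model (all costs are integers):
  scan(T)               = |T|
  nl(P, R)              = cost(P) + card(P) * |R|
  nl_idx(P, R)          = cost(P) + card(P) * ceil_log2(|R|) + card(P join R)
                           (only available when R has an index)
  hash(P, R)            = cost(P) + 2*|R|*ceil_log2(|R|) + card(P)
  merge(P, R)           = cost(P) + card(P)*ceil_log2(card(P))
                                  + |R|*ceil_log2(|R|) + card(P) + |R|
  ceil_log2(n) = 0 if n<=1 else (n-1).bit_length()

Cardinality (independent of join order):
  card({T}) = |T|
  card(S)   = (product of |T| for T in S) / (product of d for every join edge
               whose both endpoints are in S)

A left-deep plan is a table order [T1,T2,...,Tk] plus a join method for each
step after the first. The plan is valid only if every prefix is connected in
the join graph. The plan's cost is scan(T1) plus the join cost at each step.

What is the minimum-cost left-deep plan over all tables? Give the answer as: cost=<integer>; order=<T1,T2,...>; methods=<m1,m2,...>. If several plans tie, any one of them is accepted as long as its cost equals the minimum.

cost=8280; order=A,C,B; methods=hash,hash

Selinger DP (subsets sized 1..n):
  {B}: scan cost=300, card=300
  {A}: scan cost=120, card=120
  {C}: scan cost=120, card=120
  {AB}: card=7200; try (A,hash)→2280, (B,merge)→4080, (A,merge)→4260, (B,hash)→5640, (B,nl_idx)→8400, (B,nl)→36120 …(+1); best=2280 via (A,hash)
  {BC}: card=7200; try (C,hash)→2280, (B,merge)→4080, (C,merge)→4260, (B,hash)→5640, (B,nl_idx)→8400, (B,nl)→36120 …(+1); best=2280 via (C,hash)
  {AC}: card=960; try (C,hash)→1920, (A,hash)→1920, (C,merge)→2040, (A,merge)→2040, (C,nl)→14520, (A,nl)→14520; best=1920 via (C,hash)
  {ABC}: card=11520; try (B,hash)→8280, (C,hash)→11160, (A,hash)→11160, (B,merge)→15480, (B,nl_idx)→22080, (C,merge)→104040 …(+4); best=8280 via (B,hash)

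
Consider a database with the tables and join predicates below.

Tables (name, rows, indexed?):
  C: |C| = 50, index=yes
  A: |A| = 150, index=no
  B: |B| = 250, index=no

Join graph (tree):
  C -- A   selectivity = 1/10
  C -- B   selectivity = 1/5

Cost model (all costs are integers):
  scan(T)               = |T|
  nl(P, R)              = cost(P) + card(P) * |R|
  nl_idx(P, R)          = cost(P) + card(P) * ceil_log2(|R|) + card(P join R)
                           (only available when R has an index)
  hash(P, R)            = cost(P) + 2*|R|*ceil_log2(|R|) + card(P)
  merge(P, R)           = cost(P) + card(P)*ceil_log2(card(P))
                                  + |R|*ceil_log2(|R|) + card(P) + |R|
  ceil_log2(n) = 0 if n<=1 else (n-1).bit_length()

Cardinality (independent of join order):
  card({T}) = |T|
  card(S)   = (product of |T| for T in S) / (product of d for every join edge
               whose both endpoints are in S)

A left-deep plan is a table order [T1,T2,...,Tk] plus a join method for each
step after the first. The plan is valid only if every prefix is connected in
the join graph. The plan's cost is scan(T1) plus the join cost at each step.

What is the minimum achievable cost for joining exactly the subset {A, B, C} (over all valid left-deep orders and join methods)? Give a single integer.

Selinger DP over subsets of {A,B,C}:
  {C}: scan cost=50, card=50
  {A}: scan cost=150, card=150
  {B}: scan cost=250, card=250
  {AC}: card=750; try (C,hash)→900, (A,merge)→1750, (C,nl_idx)→1800, (C,merge)→1850, (A,hash)→2500, (A,nl)→7550 …(+1); best=900 via (C,hash)
  {BC}: card=2500; try (C,hash)→1100, (B,merge)→2650, (C,merge)→2850, (B,hash)→4100, (C,nl_idx)→4250, (B,nl)→12550 …(+1); best=1100 via (C,hash)
  {ABC}: card=37500; try (B,hash)→5650, (A,hash)→6000, (B,merge)→11400, (A,merge)→34950, (B,nl)→188400, (A,nl)→376100; best=5650 via (B,hash)

5650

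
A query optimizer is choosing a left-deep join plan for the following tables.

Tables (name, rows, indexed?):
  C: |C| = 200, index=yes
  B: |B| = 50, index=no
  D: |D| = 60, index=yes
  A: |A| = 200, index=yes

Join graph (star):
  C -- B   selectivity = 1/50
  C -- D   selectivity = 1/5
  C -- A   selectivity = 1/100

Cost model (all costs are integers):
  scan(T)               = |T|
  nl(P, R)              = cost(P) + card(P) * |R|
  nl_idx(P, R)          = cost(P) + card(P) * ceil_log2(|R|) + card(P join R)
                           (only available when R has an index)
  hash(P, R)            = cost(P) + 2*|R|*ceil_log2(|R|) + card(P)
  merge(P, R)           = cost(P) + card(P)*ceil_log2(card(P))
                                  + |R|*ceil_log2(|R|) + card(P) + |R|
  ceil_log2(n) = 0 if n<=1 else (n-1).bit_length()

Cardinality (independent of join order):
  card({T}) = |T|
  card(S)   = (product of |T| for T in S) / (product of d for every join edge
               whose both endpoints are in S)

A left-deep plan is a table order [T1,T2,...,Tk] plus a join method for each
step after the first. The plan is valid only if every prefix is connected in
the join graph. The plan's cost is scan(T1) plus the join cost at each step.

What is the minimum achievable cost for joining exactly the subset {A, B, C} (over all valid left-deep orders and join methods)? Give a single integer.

Selinger DP over subsets of {A,B,C}:
  {C}: scan cost=200, card=200
  {B}: scan cost=50, card=50
  {A}: scan cost=200, card=200
  {BC}: card=200; try (C,nl_idx)→650, (B,hash)→1000, (C,merge)→2200, (B,merge)→2350, (C,hash)→3300, (C,nl)→10050 …(+1); best=650 via (C,nl_idx)
  {AC}: card=400; try (C,nl_idx)→2200, (A,nl_idx)→2200, (C,hash)→3600, (A,hash)→3600, (C,merge)→3800, (A,merge)→3800 …(+2); best=2200 via (C,nl_idx)
  {ABC}: card=400; try (A,nl_idx)→2650, (B,hash)→3200, (A,hash)→4050, (A,merge)→4250, (B,merge)→6550, (B,nl)→22200 …(+1); best=2650 via (A,nl_idx)

2650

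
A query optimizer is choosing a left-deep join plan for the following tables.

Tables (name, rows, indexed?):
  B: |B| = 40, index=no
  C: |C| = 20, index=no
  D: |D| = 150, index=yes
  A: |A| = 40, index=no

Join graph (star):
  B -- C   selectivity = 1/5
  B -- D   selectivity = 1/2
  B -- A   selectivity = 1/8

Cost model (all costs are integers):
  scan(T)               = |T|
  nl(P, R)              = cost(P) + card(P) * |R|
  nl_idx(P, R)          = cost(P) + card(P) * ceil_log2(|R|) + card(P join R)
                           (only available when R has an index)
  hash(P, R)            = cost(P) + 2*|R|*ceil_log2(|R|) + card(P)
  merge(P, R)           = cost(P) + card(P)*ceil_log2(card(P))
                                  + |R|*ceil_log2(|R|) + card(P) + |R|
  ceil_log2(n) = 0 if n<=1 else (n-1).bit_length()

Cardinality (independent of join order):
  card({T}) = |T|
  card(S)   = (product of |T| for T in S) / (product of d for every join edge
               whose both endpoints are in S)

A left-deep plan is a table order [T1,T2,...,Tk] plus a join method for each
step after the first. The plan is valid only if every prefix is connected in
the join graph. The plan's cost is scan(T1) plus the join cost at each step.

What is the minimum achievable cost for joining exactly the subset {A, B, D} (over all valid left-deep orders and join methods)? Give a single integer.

3160

Selinger DP over subsets of {A,B,D}:
  {B}: scan cost=40, card=40
  {D}: scan cost=150, card=150
  {A}: scan cost=40, card=40
  {BD}: card=3000; try (B,hash)→780, (D,merge)→1670, (B,merge)→1780, (D,hash)→2480, (D,nl_idx)→3360, (D,nl)→6040 …(+1); best=780 via (B,hash)
  {AB}: card=200; try (B,hash)→560, (A,hash)→560, (B,merge)→600, (A,merge)→600, (B,nl)→1640, (A,nl)→1640; best=560 via (B,hash)
  {ABD}: card=15000; try (D,hash)→3160, (D,merge)→3710, (A,hash)→4260, (D,nl_idx)→17160, (D,nl)→30560, (A,merge)→40060 …(+1); best=3160 via (D,hash)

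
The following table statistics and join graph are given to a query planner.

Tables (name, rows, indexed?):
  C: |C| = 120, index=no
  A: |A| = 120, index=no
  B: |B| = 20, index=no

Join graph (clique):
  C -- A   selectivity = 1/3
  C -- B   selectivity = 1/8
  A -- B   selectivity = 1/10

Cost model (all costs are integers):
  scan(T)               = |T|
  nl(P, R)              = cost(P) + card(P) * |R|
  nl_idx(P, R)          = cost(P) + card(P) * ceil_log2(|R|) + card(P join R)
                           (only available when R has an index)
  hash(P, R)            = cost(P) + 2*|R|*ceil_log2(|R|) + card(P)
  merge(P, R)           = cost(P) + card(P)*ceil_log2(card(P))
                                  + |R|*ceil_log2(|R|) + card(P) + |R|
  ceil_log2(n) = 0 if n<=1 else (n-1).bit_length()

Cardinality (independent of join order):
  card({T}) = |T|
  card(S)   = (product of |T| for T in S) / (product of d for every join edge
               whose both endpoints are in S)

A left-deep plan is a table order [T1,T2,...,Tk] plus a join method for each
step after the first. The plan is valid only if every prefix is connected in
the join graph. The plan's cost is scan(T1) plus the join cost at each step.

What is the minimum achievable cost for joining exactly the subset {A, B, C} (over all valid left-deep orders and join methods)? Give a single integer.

Selinger DP over subsets of {A,B,C}:
  {C}: scan cost=120, card=120
  {A}: scan cost=120, card=120
  {B}: scan cost=20, card=20
  {AC}: card=4800; try (C,hash)→1920, (A,hash)→1920, (C,merge)→2040, (A,merge)→2040, (C,nl)→14520, (A,nl)→14520; best=1920 via (C,hash)
  {BC}: card=300; try (B,hash)→440, (C,merge)→1100, (B,merge)→1200, (C,hash)→1720, (C,nl)→2420, (B,nl)→2520; best=440 via (B,hash)
  {AB}: card=240; try (B,hash)→440, (A,merge)→1100, (B,merge)→1200, (A,hash)→1720, (A,nl)→2420, (B,nl)→2520; best=440 via (B,hash)
  {ABC}: card=1200; try (C,hash)→2360, (A,hash)→2420, (C,merge)→3560, (A,merge)→4400, (B,hash)→6920, (C,nl)→29240 …(+3); best=2360 via (C,hash)

2360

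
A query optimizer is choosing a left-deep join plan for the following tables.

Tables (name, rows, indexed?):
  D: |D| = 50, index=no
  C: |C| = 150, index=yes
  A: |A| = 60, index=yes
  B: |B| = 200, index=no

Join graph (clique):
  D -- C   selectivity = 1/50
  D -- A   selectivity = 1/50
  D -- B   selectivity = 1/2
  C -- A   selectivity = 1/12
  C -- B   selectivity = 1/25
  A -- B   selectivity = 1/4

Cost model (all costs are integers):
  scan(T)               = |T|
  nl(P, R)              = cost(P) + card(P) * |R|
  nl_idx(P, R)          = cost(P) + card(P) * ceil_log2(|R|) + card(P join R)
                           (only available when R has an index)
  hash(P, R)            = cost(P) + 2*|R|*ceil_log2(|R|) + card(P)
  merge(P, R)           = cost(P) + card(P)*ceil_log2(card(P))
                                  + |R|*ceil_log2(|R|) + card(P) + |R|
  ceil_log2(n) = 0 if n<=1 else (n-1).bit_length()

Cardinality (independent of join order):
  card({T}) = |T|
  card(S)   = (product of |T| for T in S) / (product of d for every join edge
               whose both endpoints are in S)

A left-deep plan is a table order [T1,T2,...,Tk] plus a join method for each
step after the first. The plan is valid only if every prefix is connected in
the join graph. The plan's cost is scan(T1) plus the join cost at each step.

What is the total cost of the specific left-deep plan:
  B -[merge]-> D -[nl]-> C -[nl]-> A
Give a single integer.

step 1: scan B: cost=200, card=200
step 2: join D via merge
    card(P join D) = 200*50/(2) = 5000
    cost = 200 + 200*8 + 50*6 + 200 + 50 = 2350
step 3: join C via nl
    card(P join C) = 5000*150/(50*25) = 600
    cost = 2350 + 5000*150 = 752350
step 4: join A via nl
    card(P join A) = 600*60/(50*12*4) = 15
    cost = 752350 + 600*60 = 788350

788350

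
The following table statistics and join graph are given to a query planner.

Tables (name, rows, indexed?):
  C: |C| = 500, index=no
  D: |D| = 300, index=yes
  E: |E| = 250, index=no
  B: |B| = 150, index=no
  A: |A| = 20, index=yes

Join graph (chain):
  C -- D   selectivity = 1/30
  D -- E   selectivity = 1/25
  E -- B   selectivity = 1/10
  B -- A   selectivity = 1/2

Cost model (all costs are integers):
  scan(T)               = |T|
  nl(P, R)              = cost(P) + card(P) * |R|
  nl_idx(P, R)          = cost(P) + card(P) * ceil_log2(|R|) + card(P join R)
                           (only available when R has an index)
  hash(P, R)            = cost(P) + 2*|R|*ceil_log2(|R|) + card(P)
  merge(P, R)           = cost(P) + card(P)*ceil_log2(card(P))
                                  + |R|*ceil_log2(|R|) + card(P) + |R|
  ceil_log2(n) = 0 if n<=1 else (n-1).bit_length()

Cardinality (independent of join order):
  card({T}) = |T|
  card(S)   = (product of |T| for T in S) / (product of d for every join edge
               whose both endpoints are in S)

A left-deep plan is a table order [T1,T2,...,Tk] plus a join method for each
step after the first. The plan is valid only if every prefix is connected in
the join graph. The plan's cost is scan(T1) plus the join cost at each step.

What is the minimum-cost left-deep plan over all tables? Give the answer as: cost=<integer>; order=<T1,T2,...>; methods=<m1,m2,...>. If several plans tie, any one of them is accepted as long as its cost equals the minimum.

Selinger DP (subsets sized 1..n):
  {C}: scan cost=500, card=500
  {D}: scan cost=300, card=300
  {E}: scan cost=250, card=250
  {B}: scan cost=150, card=150
  {A}: scan cost=20, card=20
  {CD}: card=5000; try (D,hash)→6400, (C,merge)→8300, (D,merge)→8500, (C,hash)→9600, (D,nl_idx)→10000, (C,nl)→150300 …(+1); best=6400 via (D,hash)
  {DE}: card=3000; try (E,hash)→4600, (D,merge)→5500, (D,nl_idx)→5500, (E,merge)→5550, (D,hash)→5900, (D,nl)→75250 …(+1); best=4600 via (E,hash)
  {BE}: card=3750; try (B,hash)→2900, (E,merge)→3750, (B,merge)→3850, (E,hash)→4300, (E,nl)→37650, (B,nl)→37750; best=2900 via (B,hash)
  {AB}: card=1500; try (A,hash)→500, (B,merge)→1490, (A,merge)→1620, (A,nl_idx)→2400, (B,hash)→2440, (B,nl)→3020 …(+1); best=500 via (A,hash)
  {CDE}: card=50000; try (E,hash)→15400, (C,hash)→16600, (C,merge)→48600, (E,merge)→78650, (E,nl)→1256400, (C,nl)→1504600; best=15400 via (E,hash)
  {BDE}: card=45000; try (B,hash)→10000, (D,hash)→12050, (B,merge)→44950, (D,merge)→54650, (D,nl_idx)→81650, (B,nl)→454600 …(+1); best=10000 via (B,hash)
  {ABE}: card=37500; try (E,hash)→6000, (A,hash)→6850, (E,merge)→20750, (A,merge)→51770, (A,nl_idx)→59150, (A,nl)→77900 …(+1); best=6000 via (E,hash)
  {BCDE}: card=750000; try (C,hash)→64000, (B,hash)→67800, (C,merge)→780000, (B,merge)→866750, (B,nl)→7515400, (C,nl)→22510000; best=64000 via (C,hash)
  {ABDE}: card=450000; try (D,hash)→48900, (A,hash)→55200, (D,merge)→646500, (A,nl_idx)→685000, (A,merge)→775120, (D,nl_idx)→793500 …(+2); best=48900 via (D,hash)
  {ABCDE}: card=7500000; try (C,hash)→507900, (A,hash)→814200, (C,merge)→9053900, (A,nl_idx)→11314000, (A,nl)→15064000, (A,merge)→15814120 …(+1); best=507900 via (C,hash)

cost=507900; order=B,A,E,D,C; methods=hash,hash,hash,hash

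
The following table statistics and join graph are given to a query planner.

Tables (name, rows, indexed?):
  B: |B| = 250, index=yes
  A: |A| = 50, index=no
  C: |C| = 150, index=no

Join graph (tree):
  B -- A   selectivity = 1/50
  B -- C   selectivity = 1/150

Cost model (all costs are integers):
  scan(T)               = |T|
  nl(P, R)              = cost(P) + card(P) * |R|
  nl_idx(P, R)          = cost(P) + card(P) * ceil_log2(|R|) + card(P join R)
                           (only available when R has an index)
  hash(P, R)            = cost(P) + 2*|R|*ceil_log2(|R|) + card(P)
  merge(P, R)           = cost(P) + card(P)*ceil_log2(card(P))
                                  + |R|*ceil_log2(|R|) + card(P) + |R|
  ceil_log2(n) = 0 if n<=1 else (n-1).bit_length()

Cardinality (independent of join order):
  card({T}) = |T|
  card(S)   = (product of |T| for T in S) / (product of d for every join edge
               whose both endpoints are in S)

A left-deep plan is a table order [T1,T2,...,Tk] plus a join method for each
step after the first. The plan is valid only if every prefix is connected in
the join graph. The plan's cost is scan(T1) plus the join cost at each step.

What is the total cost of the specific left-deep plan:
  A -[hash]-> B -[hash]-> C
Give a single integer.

step 1: scan A: cost=50, card=50
step 2: join B via hash
    card(P join B) = 50*250/(50) = 250
    cost = 50 + 2*250*8 + 50 = 4100
step 3: join C via hash
    card(P join C) = 250*150/(150) = 250
    cost = 4100 + 2*150*8 + 250 = 6750

6750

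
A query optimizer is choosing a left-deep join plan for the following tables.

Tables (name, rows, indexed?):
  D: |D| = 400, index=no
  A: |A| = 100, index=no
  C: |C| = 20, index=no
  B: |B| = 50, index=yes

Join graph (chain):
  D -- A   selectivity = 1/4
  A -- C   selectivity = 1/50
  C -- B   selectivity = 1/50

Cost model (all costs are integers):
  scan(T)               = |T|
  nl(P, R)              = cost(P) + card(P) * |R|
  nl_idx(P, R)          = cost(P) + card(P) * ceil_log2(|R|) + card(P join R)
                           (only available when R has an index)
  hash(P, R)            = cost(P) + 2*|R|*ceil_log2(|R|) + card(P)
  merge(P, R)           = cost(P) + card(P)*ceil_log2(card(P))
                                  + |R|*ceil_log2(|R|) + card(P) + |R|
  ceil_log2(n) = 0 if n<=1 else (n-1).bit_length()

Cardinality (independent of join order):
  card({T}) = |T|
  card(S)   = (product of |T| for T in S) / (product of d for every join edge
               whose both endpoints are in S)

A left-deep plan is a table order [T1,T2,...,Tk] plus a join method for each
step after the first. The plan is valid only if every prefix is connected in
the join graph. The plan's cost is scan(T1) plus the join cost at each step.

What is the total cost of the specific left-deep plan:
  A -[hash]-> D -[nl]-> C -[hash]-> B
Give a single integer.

212000

step 1: scan A: cost=100, card=100
step 2: join D via hash
    card(P join D) = 100*400/(4) = 10000
    cost = 100 + 2*400*9 + 100 = 7400
step 3: join C via nl
    card(P join C) = 10000*20/(50) = 4000
    cost = 7400 + 10000*20 = 207400
step 4: join B via hash
    card(P join B) = 4000*50/(50) = 4000
    cost = 207400 + 2*50*6 + 4000 = 212000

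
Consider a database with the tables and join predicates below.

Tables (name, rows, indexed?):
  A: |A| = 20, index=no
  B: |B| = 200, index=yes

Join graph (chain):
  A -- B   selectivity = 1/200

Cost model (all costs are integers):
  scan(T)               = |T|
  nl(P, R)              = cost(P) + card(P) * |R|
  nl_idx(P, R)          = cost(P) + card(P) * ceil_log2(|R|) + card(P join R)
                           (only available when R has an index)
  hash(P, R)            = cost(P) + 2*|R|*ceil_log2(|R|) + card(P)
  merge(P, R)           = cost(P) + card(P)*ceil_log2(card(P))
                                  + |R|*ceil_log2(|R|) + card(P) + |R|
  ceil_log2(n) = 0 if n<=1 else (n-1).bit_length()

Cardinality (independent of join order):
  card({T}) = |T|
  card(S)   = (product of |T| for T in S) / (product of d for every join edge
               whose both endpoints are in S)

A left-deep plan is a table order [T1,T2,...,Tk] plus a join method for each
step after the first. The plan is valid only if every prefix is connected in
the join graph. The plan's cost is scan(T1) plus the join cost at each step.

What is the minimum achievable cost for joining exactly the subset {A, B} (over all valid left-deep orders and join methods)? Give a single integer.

200

Selinger DP over subsets of {A,B}:
  {A}: scan cost=20, card=20
  {B}: scan cost=200, card=200
  {AB}: card=20; try (B,nl_idx)→200, (A,hash)→600, (B,merge)→1940, (A,merge)→2120, (B,hash)→3240, (B,nl)→4020 …(+1); best=200 via (B,nl_idx)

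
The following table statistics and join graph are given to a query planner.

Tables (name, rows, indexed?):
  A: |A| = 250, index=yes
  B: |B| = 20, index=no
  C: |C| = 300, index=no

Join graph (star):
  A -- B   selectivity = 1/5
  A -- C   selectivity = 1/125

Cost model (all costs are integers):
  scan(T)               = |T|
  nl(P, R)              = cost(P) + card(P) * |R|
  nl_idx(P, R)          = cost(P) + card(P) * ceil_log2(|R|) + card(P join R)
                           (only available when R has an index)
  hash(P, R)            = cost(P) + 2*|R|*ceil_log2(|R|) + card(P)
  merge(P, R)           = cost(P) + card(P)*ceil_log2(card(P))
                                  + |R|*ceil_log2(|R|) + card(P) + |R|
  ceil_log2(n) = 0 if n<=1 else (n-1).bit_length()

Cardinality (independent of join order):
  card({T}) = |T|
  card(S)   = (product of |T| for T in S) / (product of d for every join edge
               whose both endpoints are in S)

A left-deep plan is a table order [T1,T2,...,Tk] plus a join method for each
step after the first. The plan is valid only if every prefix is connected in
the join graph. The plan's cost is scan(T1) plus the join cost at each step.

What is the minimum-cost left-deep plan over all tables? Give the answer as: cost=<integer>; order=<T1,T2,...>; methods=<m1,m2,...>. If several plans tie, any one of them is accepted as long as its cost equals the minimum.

cost=4100; order=C,A,B; methods=nl_idx,hash

Selinger DP (subsets sized 1..n):
  {A}: scan cost=250, card=250
  {B}: scan cost=20, card=20
  {C}: scan cost=300, card=300
  {AB}: card=1000; try (B,hash)→700, (A,nl_idx)→1180, (A,merge)→2390, (B,merge)→2620, (A,hash)→4040, (A,nl)→5020 …(+1); best=700 via (B,hash)
  {AC}: card=600; try (A,nl_idx)→3300, (A,hash)→4600, (C,merge)→5500, (A,merge)→5550, (C,hash)→5900, (C,nl)→75250 …(+1); best=3300 via (A,nl_idx)
  {ABC}: card=2400; try (B,hash)→4100, (C,hash)→7100, (B,merge)→10020, (C,merge)→14700, (B,nl)→15300, (C,nl)→300700; best=4100 via (B,hash)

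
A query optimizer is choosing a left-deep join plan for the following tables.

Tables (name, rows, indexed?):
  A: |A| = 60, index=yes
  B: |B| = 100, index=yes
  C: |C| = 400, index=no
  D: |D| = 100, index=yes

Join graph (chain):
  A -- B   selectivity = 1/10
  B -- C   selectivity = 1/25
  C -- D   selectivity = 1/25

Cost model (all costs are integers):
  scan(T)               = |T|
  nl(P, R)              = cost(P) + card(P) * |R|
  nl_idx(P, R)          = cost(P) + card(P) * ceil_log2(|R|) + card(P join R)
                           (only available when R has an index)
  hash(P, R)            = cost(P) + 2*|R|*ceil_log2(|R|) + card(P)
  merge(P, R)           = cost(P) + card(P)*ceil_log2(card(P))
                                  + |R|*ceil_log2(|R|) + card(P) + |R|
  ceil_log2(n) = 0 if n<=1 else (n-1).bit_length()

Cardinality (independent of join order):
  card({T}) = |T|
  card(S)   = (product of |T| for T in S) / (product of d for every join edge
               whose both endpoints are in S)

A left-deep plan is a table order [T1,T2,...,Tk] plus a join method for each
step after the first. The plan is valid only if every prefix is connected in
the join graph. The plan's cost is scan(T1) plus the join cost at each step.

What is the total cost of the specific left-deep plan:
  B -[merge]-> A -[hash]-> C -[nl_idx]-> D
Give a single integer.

step 1: scan B: cost=100, card=100
step 2: join A via merge
    card(P join A) = 100*60/(10) = 600
    cost = 100 + 100*7 + 60*6 + 100 + 60 = 1320
step 3: join C via hash
    card(P join C) = 600*400/(25) = 9600
    cost = 1320 + 2*400*9 + 600 = 9120
step 4: join D via nl_idx
    card(P join D) = 9600*100/(25) = 38400
    cost = 9120 + 9600*7 + 38400 = 114720

114720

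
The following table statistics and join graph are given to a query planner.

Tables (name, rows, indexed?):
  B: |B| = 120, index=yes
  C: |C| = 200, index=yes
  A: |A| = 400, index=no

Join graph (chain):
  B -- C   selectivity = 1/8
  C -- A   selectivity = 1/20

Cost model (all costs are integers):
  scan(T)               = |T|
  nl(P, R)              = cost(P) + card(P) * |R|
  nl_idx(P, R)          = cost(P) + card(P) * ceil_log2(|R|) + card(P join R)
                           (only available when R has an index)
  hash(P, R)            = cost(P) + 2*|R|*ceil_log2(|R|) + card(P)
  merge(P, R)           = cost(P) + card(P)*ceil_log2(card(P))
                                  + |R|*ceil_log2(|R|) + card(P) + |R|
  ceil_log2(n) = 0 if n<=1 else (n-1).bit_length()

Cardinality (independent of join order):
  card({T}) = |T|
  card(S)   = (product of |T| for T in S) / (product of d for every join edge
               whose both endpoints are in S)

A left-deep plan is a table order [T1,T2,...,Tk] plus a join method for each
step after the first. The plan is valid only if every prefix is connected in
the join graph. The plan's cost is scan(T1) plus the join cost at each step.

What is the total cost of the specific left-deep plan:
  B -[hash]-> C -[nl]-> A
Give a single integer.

1203440

step 1: scan B: cost=120, card=120
step 2: join C via hash
    card(P join C) = 120*200/(8) = 3000
    cost = 120 + 2*200*8 + 120 = 3440
step 3: join A via nl
    card(P join A) = 3000*400/(20) = 60000
    cost = 3440 + 3000*400 = 1203440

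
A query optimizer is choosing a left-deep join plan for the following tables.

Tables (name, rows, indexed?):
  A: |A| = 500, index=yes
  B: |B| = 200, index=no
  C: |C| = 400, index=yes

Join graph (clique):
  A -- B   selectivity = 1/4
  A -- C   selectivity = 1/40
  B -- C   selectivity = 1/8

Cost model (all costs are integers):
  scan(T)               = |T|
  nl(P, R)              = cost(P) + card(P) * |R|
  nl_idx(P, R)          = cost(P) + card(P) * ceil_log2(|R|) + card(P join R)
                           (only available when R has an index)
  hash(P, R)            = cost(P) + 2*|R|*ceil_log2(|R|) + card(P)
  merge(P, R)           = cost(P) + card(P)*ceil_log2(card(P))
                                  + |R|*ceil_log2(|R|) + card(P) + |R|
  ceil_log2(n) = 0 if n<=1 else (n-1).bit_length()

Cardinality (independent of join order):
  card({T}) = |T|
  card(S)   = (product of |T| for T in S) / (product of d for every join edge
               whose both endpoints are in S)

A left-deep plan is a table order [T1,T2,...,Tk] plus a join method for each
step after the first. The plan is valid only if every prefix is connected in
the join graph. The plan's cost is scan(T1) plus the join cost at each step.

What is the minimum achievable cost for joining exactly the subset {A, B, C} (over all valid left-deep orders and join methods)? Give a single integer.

16400

Selinger DP over subsets of {A,B,C}:
  {A}: scan cost=500, card=500
  {B}: scan cost=200, card=200
  {C}: scan cost=400, card=400
  {AB}: card=25000; try (B,hash)→4200, (A,merge)→7000, (B,merge)→7300, (A,hash)→9400, (A,nl_idx)→27000, (A,nl)→100200 …(+1); best=4200 via (B,hash)
  {AC}: card=5000; try (C,hash)→8200, (A,nl_idx)→9000, (A,merge)→9400, (C,merge)→9500, (A,hash)→9800, (C,nl_idx)→10000 …(+2); best=8200 via (C,hash)
  {BC}: card=10000; try (B,hash)→4000, (C,merge)→6000, (B,merge)→6200, (C,hash)→7600, (C,nl_idx)→12000, (C,nl)→80200 …(+1); best=4000 via (B,hash)
  {ABC}: card=31250; try (B,hash)→16400, (A,hash)→23000, (C,hash)→36400, (B,merge)→80000, (A,nl_idx)→125250, (A,merge)→159000 …(+5); best=16400 via (B,hash)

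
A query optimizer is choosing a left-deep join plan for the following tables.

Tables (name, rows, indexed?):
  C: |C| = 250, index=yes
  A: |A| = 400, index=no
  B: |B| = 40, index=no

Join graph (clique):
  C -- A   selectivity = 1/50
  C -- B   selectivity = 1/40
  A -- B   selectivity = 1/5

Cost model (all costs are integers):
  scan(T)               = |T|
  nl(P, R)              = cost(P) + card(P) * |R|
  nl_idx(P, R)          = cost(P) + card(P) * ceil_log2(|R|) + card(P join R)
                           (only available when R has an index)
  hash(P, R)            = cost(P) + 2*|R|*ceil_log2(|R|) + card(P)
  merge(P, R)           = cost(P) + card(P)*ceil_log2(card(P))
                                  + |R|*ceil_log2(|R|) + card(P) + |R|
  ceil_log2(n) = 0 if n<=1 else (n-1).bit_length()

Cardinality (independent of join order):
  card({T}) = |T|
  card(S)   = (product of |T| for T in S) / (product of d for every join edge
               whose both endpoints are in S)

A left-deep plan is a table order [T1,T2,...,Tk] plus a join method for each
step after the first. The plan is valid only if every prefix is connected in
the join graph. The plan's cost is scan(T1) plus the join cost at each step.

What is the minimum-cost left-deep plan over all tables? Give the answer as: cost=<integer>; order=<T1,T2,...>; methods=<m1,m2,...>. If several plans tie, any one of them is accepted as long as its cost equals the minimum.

Selinger DP (subsets sized 1..n):
  {C}: scan cost=250, card=250
  {A}: scan cost=400, card=400
  {B}: scan cost=40, card=40
  {AC}: card=2000; try (C,hash)→4800, (C,nl_idx)→5600, (A,merge)→6500, (C,merge)→6650, (A,hash)→7700, (A,nl)→100250 …(+1); best=4800 via (C,hash)
  {BC}: card=250; try (C,nl_idx)→610, (B,hash)→980, (C,merge)→2570, (B,merge)→2780, (C,hash)→4080, (C,nl)→10040 …(+1); best=610 via (C,nl_idx)
  {AB}: card=3200; try (B,hash)→1280, (A,merge)→4320, (B,merge)→4680, (A,hash)→7280, (A,nl)→16040, (B,nl)→16400; best=1280 via (B,hash)
  {ABC}: card=400; try (A,merge)→6860, (B,hash)→7280, (A,hash)→8060, (C,hash)→8480, (C,nl_idx)→27280, (B,merge)→29080 …(+4); best=6860 via (A,merge)

cost=6860; order=B,C,A; methods=nl_idx,merge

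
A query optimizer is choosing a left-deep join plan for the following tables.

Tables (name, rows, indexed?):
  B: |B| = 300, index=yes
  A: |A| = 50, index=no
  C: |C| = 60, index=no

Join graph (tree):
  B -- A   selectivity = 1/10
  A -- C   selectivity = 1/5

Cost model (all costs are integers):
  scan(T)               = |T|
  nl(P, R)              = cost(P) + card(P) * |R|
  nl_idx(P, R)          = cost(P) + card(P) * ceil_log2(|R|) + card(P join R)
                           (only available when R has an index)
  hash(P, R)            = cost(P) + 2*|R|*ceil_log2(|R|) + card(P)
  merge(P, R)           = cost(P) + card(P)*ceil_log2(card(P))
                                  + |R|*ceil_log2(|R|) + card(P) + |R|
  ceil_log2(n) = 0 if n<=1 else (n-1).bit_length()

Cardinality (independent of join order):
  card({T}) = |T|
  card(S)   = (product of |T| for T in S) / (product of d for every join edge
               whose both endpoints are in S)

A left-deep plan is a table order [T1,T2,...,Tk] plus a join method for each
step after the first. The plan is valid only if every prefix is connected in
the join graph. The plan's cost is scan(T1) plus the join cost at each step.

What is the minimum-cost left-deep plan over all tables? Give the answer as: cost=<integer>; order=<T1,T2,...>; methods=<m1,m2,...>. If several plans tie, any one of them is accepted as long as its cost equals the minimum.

cost=3420; order=B,A,C; methods=hash,hash

Selinger DP (subsets sized 1..n):
  {B}: scan cost=300, card=300
  {A}: scan cost=50, card=50
  {C}: scan cost=60, card=60
  {AB}: card=1500; try (A,hash)→1200, (B,nl_idx)→2000, (B,merge)→3400, (A,merge)→3650, (B,hash)→5500, (B,nl)→15050 …(+1); best=1200 via (A,hash)
  {AC}: card=600; try (A,hash)→720, (C,hash)→820, (C,merge)→820, (A,merge)→830, (C,nl)→3050, (A,nl)→3060; best=720 via (A,hash)
  {ABC}: card=18000; try (C,hash)→3420, (B,hash)→6720, (B,merge)→10320, (C,merge)→19620, (B,nl_idx)→24120, (C,nl)→91200 …(+1); best=3420 via (C,hash)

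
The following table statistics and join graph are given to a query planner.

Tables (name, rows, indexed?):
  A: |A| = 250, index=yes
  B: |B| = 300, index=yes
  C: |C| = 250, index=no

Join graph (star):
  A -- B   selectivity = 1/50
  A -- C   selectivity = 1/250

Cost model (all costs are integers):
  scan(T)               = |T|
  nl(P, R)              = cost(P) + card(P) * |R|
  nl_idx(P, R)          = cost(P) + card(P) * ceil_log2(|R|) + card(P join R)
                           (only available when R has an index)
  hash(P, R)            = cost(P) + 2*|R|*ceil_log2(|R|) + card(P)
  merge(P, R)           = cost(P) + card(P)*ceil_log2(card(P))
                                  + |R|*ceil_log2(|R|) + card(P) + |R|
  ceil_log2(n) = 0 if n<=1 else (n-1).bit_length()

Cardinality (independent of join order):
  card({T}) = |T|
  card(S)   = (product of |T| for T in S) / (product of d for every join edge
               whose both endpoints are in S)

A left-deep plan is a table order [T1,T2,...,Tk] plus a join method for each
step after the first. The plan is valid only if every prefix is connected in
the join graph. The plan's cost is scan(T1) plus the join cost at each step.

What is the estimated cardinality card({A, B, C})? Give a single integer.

Tables in S: A(250), B(300), C(250)
Edges inside S: A-B(d=50), A-C(d=250)
numerator = 250 * 300 * 250 = 18750000
denominator = 50 * 250 = 12500
card(S) = 18750000 / 12500 = 1500

1500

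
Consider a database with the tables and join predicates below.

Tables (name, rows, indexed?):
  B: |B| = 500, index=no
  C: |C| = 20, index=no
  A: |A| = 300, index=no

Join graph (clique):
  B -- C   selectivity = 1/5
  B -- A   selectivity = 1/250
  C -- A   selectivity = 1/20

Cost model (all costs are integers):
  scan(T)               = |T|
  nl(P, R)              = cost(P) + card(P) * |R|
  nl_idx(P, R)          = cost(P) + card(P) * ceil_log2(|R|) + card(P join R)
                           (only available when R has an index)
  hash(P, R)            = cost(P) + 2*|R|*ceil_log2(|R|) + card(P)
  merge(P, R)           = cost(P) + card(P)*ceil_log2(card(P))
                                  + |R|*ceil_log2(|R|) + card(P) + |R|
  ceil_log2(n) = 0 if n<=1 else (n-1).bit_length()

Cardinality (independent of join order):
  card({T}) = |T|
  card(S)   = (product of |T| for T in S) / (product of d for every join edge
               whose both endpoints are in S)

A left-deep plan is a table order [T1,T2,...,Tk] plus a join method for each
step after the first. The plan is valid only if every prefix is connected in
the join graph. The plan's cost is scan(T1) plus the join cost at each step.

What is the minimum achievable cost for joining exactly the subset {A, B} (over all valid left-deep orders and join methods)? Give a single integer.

6400

Selinger DP over subsets of {A,B}:
  {B}: scan cost=500, card=500
  {A}: scan cost=300, card=300
  {AB}: card=600; try (A,hash)→6400, (B,merge)→8300, (A,merge)→8500, (B,hash)→9600, (B,nl)→150300, (A,nl)→150500; best=6400 via (A,hash)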